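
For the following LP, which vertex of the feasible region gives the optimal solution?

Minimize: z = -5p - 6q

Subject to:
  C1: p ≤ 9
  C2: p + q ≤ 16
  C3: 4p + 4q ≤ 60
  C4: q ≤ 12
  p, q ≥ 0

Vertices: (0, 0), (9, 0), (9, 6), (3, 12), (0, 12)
(3, 12) with z = -87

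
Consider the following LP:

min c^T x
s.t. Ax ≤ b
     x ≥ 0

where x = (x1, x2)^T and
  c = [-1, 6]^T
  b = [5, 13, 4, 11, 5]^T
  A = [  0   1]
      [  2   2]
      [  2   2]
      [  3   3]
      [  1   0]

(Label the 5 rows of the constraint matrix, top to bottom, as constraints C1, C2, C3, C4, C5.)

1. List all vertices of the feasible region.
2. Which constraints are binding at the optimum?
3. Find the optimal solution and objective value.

1. (0, 0), (2, 0), (0, 2)
2. C3, x2 ≥ 0
3. x1 = 2, x2 = 0, z = -2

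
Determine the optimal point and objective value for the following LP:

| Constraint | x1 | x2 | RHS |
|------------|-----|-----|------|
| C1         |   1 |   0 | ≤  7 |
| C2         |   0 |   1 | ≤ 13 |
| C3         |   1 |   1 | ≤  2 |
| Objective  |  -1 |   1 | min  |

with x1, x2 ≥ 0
x1 = 2, x2 = 0, z = -2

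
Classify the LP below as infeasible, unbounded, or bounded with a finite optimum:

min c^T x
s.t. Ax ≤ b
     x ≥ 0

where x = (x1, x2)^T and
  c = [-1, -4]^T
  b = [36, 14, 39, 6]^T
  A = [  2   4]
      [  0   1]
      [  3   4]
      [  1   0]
The point (0, 9) satisfies every constraint, so the LP is feasible; the constraints give x1 ≤ 6 and x2 ≤ 14, which with x1, x2 ≥ 0 keep the feasible region inside a bounded box. A feasible, bounded LP attains a finite optimum at a vertex.

The LP has an optimal solution: (0, 9) with z = -36.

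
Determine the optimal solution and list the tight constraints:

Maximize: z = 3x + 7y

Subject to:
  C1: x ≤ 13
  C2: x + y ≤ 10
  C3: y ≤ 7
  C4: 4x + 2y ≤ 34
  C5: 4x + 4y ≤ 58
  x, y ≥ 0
Optimal: x = 3, y = 7
Slack at optimum:
  C1: slack = 10
  C2: slack = 0 (binding)
  C3: slack = 0 (binding)
  C4: slack = 8
  C5: slack = 18
  x ≥ 0: x = 3
  y ≥ 0: y = 7
Binding constraints: C2, C3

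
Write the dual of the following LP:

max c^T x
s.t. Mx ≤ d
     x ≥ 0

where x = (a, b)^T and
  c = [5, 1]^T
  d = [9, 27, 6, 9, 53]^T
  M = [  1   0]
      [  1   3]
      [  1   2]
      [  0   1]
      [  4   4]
Minimize: z = 9y1 + 27y2 + 6y3 + 9y4 + 53y5

Subject to:
  C1: -y1 - y2 - y3 - 4y5 ≤ -5
  C2: -3y2 - 2y3 - y4 - 4y5 ≤ -1
  y1, y2, y3, y4, y5 ≥ 0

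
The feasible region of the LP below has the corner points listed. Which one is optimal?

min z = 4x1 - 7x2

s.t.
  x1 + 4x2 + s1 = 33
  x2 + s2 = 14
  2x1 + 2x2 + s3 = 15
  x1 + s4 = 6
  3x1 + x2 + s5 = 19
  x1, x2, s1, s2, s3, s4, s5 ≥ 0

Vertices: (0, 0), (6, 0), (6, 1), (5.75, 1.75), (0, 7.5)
Evaluating z = 4x1 - 7x2 at each vertex:
  (0, 0): z = 0
  (6, 0): z = 24
  (6, 1): z = 17
  (5.75, 1.75): z = 10.75
  (0, 7.5): z = -52.5

The smallest value is z = -52.5, attained at (0, 7.5).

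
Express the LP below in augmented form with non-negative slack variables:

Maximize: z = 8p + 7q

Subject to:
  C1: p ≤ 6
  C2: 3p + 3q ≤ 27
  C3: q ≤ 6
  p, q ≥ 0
max z = 8p + 7q

s.t.
  p + s1 = 6
  3p + 3q + s2 = 27
  q + s3 = 6
  p, q, s1, s2, s3 ≥ 0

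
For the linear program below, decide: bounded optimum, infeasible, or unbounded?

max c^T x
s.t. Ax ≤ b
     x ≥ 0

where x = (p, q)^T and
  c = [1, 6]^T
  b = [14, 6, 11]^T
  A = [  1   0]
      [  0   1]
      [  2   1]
The point (2.5, 6) satisfies every constraint, so the LP is feasible; the constraints give p ≤ 14 and q ≤ 6, which with p, q ≥ 0 keep the feasible region inside a bounded box. A feasible, bounded LP attains a finite optimum at a vertex.

Evaluating z = p + 6q at each vertex:
  (0, 0): z = 0
  (5.5, 0): z = 5.5
  (2.5, 6): z = 38.5
  (0, 6): z = 36

The LP has an optimal solution: (2.5, 6) with z = 38.5.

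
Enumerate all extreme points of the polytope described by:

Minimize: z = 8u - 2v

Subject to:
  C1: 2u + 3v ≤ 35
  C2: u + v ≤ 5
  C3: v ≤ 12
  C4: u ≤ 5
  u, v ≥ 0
Each vertex is the intersection of two constraint boundaries that also satisfies all remaining constraints:
  u = 0 and v = 0 → (0, 0)
  u + v = 5 and u = 5 → (5, 0)
  u + v = 5 and u = 0 → (0, 5)

Vertices: (0, 0), (5, 0), (0, 5)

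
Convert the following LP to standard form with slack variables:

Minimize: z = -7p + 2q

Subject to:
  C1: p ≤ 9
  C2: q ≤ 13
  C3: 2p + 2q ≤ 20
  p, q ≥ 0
min z = -7p + 2q

s.t.
  p + s1 = 9
  q + s2 = 13
  2p + 2q + s3 = 20
  p, q, s1, s2, s3 ≥ 0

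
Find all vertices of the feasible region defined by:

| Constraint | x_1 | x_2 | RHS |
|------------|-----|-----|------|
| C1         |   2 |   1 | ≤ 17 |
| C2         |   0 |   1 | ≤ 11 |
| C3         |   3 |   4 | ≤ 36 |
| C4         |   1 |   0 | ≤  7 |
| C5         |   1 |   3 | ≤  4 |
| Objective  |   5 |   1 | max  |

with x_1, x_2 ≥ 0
Each vertex is the intersection of two constraint boundaries that also satisfies all remaining constraints:
  x_1 = 0 and x_2 = 0 → (0, 0)
  x_1 + 3x_2 = 4 and x_2 = 0 → (4, 0)
  x_1 + 3x_2 = 4 and x_1 = 0 → (0, 1.333)

Vertices: (0, 0), (4, 0), (0, 1.333)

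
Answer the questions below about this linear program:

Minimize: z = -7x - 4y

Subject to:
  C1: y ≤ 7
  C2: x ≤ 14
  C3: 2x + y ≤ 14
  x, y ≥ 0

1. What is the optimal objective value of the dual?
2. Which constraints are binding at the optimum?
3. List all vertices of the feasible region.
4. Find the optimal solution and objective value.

1. -52.5 (by strong duality, equal to the primal optimum)
2. C1, C3
3. (0, 0), (7, 0), (3.5, 7), (0, 7)
4. x = 3.5, y = 7, z = -52.5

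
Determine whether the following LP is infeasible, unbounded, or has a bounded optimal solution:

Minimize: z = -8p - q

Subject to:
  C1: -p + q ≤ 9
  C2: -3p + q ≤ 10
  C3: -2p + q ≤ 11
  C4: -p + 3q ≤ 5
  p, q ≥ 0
Feasible point: (0, 0) satisfies every constraint, so the LP is feasible.
Direction d = (1, 0): for each constraint row a, a·d ≤ 0 —
  (-1)(1) + (1)(0) = -1 ≤ 0
  (-3)(1) + (1)(0) = -3 ≤ 0
  (-2)(1) + (1)(0) = -2 ≤ 0
  (-1)(1) + (3)(0) = -1 ≤ 0
and d ≥ 0, so (0, 0) + t·d stays feasible for every t ≥ 0. Along this ray z = -8p - q changes by -8 per unit t, so z → −∞.

Unbounded — the objective can decrease without bound over the feasible region.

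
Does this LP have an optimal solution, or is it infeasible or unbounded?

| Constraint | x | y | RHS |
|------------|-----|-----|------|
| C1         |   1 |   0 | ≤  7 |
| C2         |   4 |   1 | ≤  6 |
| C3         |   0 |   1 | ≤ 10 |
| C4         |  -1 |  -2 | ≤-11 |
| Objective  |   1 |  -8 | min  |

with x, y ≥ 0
The point (0, 6) satisfies every constraint, so the LP is feasible; the constraints give x ≤ 7 and y ≤ 10, which with x, y ≥ 0 keep the feasible region inside a bounded box. A feasible, bounded LP attains a finite optimum at a vertex.

Bounded optimum: z* = -48 at (0, 6).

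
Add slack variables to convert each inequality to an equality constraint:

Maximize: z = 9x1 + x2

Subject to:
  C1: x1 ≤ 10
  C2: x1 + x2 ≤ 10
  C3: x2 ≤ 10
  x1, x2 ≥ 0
max z = 9x1 + x2

s.t.
  x1 + s1 = 10
  x1 + x2 + s2 = 10
  x2 + s3 = 10
  x1, x2, s1, s2, s3 ≥ 0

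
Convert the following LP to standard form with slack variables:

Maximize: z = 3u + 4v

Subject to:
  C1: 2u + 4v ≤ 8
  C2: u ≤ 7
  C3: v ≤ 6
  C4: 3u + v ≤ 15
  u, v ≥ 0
max z = 3u + 4v

s.t.
  2u + 4v + s1 = 8
  u + s2 = 7
  v + s3 = 6
  3u + v + s4 = 15
  u, v, s1, s2, s3, s4 ≥ 0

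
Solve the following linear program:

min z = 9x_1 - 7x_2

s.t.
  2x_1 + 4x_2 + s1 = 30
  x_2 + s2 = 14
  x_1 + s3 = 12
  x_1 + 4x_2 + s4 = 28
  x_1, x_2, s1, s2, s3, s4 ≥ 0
Each vertex is the intersection of two constraint boundaries that also satisfies all remaining constraints:
  x_1 = 0 and x_2 = 0 → (0, 0)
  x_1 = 12 and x_2 = 0 → (12, 0)
  2x_1 + 4x_2 = 30 and x_1 = 12 → (12, 1.5)
  2x_1 + 4x_2 = 30 and x_1 + 4x_2 = 28 → (2, 6.5)
  x_1 + 4x_2 = 28 and x_1 = 0 → (0, 7)

Evaluating z = 9x_1 - 7x_2 at each vertex:
  (0, 0): z = 0
  (12, 0): z = 108
  (12, 1.5): z = 97.5
  (2, 6.5): z = -27.5
  (0, 7): z = -49

The minimum is at (0, 7) with z = -49.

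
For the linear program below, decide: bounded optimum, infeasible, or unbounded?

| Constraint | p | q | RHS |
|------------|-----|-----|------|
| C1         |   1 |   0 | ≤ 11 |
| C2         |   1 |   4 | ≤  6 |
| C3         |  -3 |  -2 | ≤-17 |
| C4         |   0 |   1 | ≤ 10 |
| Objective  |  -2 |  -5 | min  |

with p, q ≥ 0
The point (6, 0) satisfies every constraint, so the LP is feasible; the constraints give p ≤ 11 and q ≤ 10, which with p, q ≥ 0 keep the feasible region inside a bounded box. A feasible, bounded LP attains a finite optimum at a vertex.

Evaluating z = -2p - 5q at each vertex:
  (5.667, 0): z = -11.33
  (6, 0): z = -12
  (5.6, 0.1): z = -11.7

The LP has an optimal solution: (6, 0) with z = -12.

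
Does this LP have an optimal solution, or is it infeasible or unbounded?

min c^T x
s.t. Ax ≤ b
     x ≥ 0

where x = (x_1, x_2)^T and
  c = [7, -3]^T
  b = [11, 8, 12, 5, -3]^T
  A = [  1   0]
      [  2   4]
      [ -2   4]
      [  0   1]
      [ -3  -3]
The point (0, 2) satisfies every constraint, so the LP is feasible; the constraints give x_1 ≤ 11 and x_2 ≤ 5, which with x_1, x_2 ≥ 0 keep the feasible region inside a bounded box. A feasible, bounded LP attains a finite optimum at a vertex.

The LP has an optimal solution: (0, 2) with z = -6.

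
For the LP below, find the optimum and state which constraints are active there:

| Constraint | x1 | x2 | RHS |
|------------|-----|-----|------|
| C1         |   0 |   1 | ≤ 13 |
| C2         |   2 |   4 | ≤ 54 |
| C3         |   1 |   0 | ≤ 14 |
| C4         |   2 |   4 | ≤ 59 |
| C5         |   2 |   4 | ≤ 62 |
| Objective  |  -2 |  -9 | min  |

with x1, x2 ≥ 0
Optimal: x1 = 1, x2 = 13
Binding: C1, C2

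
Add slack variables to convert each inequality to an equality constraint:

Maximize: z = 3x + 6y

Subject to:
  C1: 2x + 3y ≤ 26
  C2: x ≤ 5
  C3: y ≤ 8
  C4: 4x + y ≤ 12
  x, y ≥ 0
max z = 3x + 6y

s.t.
  2x + 3y + s1 = 26
  x + s2 = 5
  y + s3 = 8
  4x + y + s4 = 12
  x, y, s1, s2, s3, s4 ≥ 0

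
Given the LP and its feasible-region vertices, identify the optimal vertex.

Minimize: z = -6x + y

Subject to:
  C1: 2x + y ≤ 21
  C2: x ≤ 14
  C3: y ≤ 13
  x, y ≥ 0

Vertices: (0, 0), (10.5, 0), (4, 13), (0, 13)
Evaluating z = -6x + y at each vertex:
  (0, 0): z = 0
  (10.5, 0): z = -63
  (4, 13): z = -11
  (0, 13): z = 13

The smallest value is z = -63, attained at (10.5, 0).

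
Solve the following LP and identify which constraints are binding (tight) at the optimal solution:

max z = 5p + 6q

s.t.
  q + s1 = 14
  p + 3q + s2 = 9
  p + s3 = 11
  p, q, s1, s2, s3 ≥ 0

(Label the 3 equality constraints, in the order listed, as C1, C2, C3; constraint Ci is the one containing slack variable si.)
Optimal: p = 9, q = 0
Slack at optimum:
  C1: slack = 14
  C2: slack = 0 (binding)
  C3: slack = 2
  p ≥ 0: p = 9
  q ≥ 0: q = 0 (binding)
Binding constraints: C2, q ≥ 0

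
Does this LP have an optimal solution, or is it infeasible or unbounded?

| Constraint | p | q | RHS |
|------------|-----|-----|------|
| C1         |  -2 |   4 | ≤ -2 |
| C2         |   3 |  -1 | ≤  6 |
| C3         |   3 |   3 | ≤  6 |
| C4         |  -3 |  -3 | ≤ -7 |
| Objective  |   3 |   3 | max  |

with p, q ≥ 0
C3 requires 3p + 3q ≤ 6, while C4 (-3p - 3q ≤ -7) is equivalent to 3p + 3q ≥ 7. Together they would need 7 ≤ 3p + 3q ≤ 6, which is impossible since 7 > 6. No point satisfies all constraints.

Infeasible — the constraint set is empty.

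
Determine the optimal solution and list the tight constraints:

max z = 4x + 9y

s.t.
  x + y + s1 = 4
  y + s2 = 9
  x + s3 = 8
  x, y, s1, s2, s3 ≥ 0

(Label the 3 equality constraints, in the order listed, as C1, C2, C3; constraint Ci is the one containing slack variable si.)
Optimal: x = 0, y = 4
Slack at optimum:
  C1: slack = 0 (binding)
  C2: slack = 5
  C3: slack = 8
  x ≥ 0: x = 0 (binding)
  y ≥ 0: y = 4
Binding constraints: C1, x ≥ 0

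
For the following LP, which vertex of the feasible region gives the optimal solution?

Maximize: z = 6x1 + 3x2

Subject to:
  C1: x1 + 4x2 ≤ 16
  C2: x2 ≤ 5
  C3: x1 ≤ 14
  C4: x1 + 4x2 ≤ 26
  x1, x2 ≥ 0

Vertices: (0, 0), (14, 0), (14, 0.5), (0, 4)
Evaluating z = 6x1 + 3x2 at each vertex:
  (0, 0): z = 0
  (14, 0): z = 84
  (14, 0.5): z = 85.5
  (0, 4): z = 12

The largest value is z = 85.5, attained at (14, 0.5).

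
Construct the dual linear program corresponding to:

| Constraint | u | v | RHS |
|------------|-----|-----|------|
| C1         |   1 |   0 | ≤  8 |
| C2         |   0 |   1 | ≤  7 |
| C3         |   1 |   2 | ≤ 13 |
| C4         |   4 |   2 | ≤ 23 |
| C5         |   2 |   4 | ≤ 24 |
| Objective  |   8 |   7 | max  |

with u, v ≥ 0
Minimize: z = 8y1 + 7y2 + 13y3 + 23y4 + 24y5

Subject to:
  C1: -y1 - y3 - 4y4 - 2y5 ≤ -8
  C2: -y2 - 2y3 - 2y4 - 4y5 ≤ -7
  y1, y2, y3, y4, y5 ≥ 0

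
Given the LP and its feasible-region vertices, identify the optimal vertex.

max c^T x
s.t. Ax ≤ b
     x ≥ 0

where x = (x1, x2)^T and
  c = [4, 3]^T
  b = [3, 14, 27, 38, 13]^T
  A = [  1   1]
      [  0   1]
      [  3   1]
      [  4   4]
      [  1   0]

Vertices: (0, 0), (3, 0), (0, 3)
(3, 0) with z = 12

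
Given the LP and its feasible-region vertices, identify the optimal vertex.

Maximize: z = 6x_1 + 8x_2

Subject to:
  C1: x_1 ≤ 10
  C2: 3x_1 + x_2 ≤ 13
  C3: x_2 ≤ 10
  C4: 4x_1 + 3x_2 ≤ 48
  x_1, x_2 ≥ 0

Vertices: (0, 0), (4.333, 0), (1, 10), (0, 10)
Evaluating z = 6x_1 + 8x_2 at each vertex:
  (0, 0): z = 0
  (4.333, 0): z = 26
  (1, 10): z = 86
  (0, 10): z = 80

The largest value is z = 86, attained at (1, 10).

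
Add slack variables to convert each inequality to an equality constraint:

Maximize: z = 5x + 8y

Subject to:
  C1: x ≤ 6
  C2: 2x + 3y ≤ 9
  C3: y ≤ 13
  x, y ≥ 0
max z = 5x + 8y

s.t.
  x + s1 = 6
  2x + 3y + s2 = 9
  y + s3 = 13
  x, y, s1, s2, s3 ≥ 0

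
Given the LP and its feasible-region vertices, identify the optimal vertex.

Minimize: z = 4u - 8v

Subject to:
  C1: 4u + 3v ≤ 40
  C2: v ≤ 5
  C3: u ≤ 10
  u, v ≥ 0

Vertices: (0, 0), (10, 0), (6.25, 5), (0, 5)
Evaluating z = 4u - 8v at each vertex:
  (0, 0): z = 0
  (10, 0): z = 40
  (6.25, 5): z = -15
  (0, 5): z = -40

The smallest value is z = -40, attained at (0, 5).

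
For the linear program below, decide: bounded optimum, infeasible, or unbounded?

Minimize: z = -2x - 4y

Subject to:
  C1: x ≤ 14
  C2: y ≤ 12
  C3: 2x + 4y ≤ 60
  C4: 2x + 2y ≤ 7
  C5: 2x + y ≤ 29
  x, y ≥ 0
The point (0, 3.5) satisfies every constraint, so the LP is feasible; the constraints give x ≤ 14 and y ≤ 12, which with x, y ≥ 0 keep the feasible region inside a bounded box. A feasible, bounded LP attains a finite optimum at a vertex.

Evaluating z = -2x - 4y at each vertex:
  (0, 0): z = 0
  (3.5, 0): z = -7
  (0, 3.5): z = -14

Bounded optimum: z* = -14 at (0, 3.5).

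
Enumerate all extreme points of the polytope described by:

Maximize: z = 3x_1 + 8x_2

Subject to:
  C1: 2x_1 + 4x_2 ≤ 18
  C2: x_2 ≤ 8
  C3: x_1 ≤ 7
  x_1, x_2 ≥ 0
Each vertex is the intersection of two constraint boundaries that also satisfies all remaining constraints:
  x_1 = 0 and x_2 = 0 → (0, 0)
  x_1 = 7 and x_2 = 0 → (7, 0)
  2x_1 + 4x_2 = 18 and x_1 = 7 → (7, 1)
  2x_1 + 4x_2 = 18 and x_1 = 0 → (0, 4.5)

Vertices: (0, 0), (7, 0), (7, 1), (0, 4.5)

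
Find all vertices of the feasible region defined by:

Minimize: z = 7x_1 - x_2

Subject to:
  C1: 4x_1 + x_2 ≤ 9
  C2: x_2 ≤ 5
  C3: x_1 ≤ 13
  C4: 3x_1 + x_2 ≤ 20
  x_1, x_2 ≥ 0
Each vertex is the intersection of two constraint boundaries that also satisfies all remaining constraints:
  x_1 = 0 and x_2 = 0 → (0, 0)
  4x_1 + x_2 = 9 and x_2 = 0 → (2.25, 0)
  4x_1 + x_2 = 9 and x_2 = 5 → (1, 5)
  x_2 = 5 and x_1 = 0 → (0, 5)

Vertices: (0, 0), (2.25, 0), (1, 5), (0, 5)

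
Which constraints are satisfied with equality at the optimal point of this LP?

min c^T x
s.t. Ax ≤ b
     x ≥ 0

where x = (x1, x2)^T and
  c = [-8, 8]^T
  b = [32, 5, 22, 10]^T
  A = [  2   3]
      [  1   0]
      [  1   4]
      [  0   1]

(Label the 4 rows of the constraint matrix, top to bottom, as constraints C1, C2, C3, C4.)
Optimal: x1 = 5, x2 = 0
Binding: C2, x2 ≥ 0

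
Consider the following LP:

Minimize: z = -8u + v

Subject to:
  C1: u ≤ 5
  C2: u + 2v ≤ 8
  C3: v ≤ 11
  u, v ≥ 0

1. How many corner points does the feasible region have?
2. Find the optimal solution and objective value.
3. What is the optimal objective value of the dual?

1. 4
2. u = 5, v = 0, z = -40
3. -40 (by strong duality, equal to the primal optimum)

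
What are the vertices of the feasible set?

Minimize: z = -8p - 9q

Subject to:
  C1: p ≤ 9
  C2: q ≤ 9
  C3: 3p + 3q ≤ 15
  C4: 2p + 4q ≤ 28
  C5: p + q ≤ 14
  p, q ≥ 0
Each vertex is the intersection of two constraint boundaries that also satisfies all remaining constraints:
  p = 0 and q = 0 → (0, 0)
  3p + 3q = 15 and q = 0 → (5, 0)
  3p + 3q = 15 and p = 0 → (0, 5)

Vertices: (0, 0), (5, 0), (0, 5)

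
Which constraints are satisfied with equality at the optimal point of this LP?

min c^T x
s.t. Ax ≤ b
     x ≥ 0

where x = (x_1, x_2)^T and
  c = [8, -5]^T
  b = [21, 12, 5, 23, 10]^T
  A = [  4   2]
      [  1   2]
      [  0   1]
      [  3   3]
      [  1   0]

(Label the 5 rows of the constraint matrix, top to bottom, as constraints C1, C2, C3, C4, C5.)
Optimal: x_1 = 0, x_2 = 5
Slack at optimum:
  C1: slack = 11
  C2: slack = 2
  C3: slack = 0 (binding)
  C4: slack = 8
  C5: slack = 10
  x_1 ≥ 0: x_1 = 0 (binding)
  x_2 ≥ 0: x_2 = 5
Binding constraints: C3, x_1 ≥ 0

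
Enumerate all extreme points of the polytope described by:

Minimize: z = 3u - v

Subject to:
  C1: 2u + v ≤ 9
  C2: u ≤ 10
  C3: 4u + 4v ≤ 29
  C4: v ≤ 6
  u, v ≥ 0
Each vertex is the intersection of two constraint boundaries that also satisfies all remaining constraints:
  u = 0 and v = 0 → (0, 0)
  2u + v = 9 and v = 0 → (4.5, 0)
  2u + v = 9 and 4u + 4v = 29 → (1.75, 5.5)
  4u + 4v = 29 and v = 6 → (1.25, 6)
  v = 6 and u = 0 → (0, 6)

Vertices: (0, 0), (4.5, 0), (1.75, 5.5), (1.25, 6), (0, 6)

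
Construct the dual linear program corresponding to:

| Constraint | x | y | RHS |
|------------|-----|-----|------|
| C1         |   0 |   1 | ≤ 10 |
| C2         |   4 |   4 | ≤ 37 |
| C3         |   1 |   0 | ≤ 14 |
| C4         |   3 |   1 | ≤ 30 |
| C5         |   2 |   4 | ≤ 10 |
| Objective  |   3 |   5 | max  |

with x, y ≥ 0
Minimize: z = 10y1 + 37y2 + 14y3 + 30y4 + 10y5

Subject to:
  C1: -4y2 - y3 - 3y4 - 2y5 ≤ -3
  C2: -y1 - 4y2 - y4 - 4y5 ≤ -5
  y1, y2, y3, y4, y5 ≥ 0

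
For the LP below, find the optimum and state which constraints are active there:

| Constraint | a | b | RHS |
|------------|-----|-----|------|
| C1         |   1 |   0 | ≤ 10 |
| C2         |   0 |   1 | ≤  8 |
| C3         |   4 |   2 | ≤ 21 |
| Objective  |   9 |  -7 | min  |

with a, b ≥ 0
Optimal: a = 0, b = 8
Slack at optimum:
  C1: slack = 10
  C2: slack = 0 (binding)
  C3: slack = 5
  a ≥ 0: a = 0 (binding)
  b ≥ 0: b = 8
Binding constraints: C2, a ≥ 0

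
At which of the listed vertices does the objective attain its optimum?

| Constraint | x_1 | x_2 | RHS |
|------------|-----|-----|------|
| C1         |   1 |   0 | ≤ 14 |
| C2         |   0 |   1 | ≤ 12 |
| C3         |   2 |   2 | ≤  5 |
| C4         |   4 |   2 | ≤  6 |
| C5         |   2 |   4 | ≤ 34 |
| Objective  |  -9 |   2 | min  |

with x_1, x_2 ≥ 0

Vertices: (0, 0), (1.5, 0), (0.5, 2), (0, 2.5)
Evaluating z = -9x_1 + 2x_2 at each vertex:
  (0, 0): z = 0
  (1.5, 0): z = -13.5
  (0.5, 2): z = -0.5
  (0, 2.5): z = 5

The smallest value is z = -13.5, attained at (1.5, 0).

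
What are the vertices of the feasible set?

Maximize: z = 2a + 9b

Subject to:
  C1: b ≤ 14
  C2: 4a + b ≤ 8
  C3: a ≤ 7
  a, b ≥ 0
Each vertex is the intersection of two constraint boundaries that also satisfies all remaining constraints:
  a = 0 and b = 0 → (0, 0)
  4a + b = 8 and b = 0 → (2, 0)
  4a + b = 8 and a = 0 → (0, 8)

Vertices: (0, 0), (2, 0), (0, 8)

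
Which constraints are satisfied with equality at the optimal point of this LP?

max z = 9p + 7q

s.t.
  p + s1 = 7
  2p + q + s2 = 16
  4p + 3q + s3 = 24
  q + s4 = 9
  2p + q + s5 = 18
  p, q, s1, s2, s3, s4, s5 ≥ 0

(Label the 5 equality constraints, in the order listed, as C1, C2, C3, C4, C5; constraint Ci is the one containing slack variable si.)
Optimal: p = 0, q = 8
Binding: C3, p ≥ 0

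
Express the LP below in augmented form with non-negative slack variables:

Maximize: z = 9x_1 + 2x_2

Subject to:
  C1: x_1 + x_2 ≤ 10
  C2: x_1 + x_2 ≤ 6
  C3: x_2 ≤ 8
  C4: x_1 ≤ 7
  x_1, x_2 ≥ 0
max z = 9x_1 + 2x_2

s.t.
  x_1 + x_2 + s1 = 10
  x_1 + x_2 + s2 = 6
  x_2 + s3 = 8
  x_1 + s4 = 7
  x_1, x_2, s1, s2, s3, s4 ≥ 0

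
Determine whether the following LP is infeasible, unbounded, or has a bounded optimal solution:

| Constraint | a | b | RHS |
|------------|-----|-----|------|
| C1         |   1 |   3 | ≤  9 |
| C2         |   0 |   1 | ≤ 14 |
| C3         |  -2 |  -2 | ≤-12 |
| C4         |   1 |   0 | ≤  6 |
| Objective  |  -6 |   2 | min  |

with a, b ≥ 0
The point (6, 0) satisfies every constraint, so the LP is feasible; the constraints give a ≤ 6 and b ≤ 14, which with a, b ≥ 0 keep the feasible region inside a bounded box. A feasible, bounded LP attains a finite optimum at a vertex.

Feasible with finite optimum z* = -36 at (6, 0).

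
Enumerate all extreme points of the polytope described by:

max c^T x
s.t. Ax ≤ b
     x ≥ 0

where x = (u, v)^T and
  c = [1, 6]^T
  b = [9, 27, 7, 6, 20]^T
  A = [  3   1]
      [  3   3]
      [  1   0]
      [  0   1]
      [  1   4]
Each vertex is the intersection of two constraint boundaries that also satisfies all remaining constraints:
  u = 0 and v = 0 → (0, 0)
  3u + v = 9 and v = 0 → (3, 0)
  3u + v = 9 and u + 4v = 20 → (1.455, 4.636)
  u + 4v = 20 and u = 0 → (0, 5)

Vertices: (0, 0), (3, 0), (1.455, 4.636), (0, 5)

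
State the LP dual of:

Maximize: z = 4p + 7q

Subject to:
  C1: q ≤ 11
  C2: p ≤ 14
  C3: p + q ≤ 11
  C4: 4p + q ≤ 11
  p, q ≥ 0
Minimize: z = 11y1 + 14y2 + 11y3 + 11y4

Subject to:
  C1: -y2 - y3 - 4y4 ≤ -4
  C2: -y1 - y3 - y4 ≤ -7
  y1, y2, y3, y4 ≥ 0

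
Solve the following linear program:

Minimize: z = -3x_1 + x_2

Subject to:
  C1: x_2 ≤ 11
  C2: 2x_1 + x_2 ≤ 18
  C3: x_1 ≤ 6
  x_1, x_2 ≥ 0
x_1 = 6, x_2 = 0, z = -18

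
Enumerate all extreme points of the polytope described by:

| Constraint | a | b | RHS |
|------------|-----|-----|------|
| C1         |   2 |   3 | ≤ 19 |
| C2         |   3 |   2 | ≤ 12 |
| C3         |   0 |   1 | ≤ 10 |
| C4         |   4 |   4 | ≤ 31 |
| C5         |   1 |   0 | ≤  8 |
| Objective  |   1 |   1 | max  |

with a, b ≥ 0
Each vertex is the intersection of two constraint boundaries that also satisfies all remaining constraints:
  a = 0 and b = 0 → (0, 0)
  3a + 2b = 12 and b = 0 → (4, 0)
  3a + 2b = 12 and a = 0 → (0, 6)

Vertices: (0, 0), (4, 0), (0, 6)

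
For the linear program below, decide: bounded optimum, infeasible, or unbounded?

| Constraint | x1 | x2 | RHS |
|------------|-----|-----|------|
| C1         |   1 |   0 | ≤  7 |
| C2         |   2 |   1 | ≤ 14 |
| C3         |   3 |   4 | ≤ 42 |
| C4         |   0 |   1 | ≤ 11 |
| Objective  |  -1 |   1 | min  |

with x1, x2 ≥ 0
The point (7, 0) satisfies every constraint, so the LP is feasible; the constraints give x1 ≤ 7 and x2 ≤ 11, which with x1, x2 ≥ 0 keep the feasible region inside a bounded box. A feasible, bounded LP attains a finite optimum at a vertex.

Evaluating z = -x1 + x2 at each vertex:
  (0, 0): z = 0
  (7, 0): z = -7
  (2.8, 8.4): z = 5.6
  (0, 10.5): z = 10.5

Bounded optimum: z* = -7 at (7, 0).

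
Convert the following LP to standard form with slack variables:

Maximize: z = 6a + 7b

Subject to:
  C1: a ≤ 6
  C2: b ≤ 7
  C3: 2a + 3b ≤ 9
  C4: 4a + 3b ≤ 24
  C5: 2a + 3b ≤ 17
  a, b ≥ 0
max z = 6a + 7b

s.t.
  a + s1 = 6
  b + s2 = 7
  2a + 3b + s3 = 9
  4a + 3b + s4 = 24
  2a + 3b + s5 = 17
  a, b, s1, s2, s3, s4, s5 ≥ 0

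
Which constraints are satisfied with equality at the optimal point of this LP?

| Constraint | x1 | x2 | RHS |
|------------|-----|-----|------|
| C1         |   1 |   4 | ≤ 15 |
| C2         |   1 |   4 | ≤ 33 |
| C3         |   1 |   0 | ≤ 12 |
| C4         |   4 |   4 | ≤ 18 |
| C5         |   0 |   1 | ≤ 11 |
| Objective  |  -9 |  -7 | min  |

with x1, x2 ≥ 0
Optimal: x1 = 4.5, x2 = 0
Slack at optimum:
  C1: slack = 10.5
  C2: slack = 28.5
  C3: slack = 7.5
  C4: slack = 0 (binding)
  C5: slack = 11
  x1 ≥ 0: x1 = 4.5
  x2 ≥ 0: x2 = 0 (binding)
Binding constraints: C4, x2 ≥ 0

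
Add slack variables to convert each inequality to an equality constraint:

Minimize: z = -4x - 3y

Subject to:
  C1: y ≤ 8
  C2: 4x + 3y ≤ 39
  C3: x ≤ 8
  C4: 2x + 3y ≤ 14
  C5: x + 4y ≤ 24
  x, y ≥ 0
min z = -4x - 3y

s.t.
  y + s1 = 8
  4x + 3y + s2 = 39
  x + s3 = 8
  2x + 3y + s4 = 14
  x + 4y + s5 = 24
  x, y, s1, s2, s3, s4, s5 ≥ 0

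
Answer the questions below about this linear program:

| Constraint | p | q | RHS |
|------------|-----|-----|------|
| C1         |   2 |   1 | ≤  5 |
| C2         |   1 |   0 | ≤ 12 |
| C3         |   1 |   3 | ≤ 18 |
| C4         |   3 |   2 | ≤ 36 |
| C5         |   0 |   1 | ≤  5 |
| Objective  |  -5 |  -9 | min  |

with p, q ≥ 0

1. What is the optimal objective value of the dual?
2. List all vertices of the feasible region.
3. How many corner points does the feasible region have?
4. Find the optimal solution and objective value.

1. -45 (by strong duality, equal to the primal optimum)
2. (0, 0), (2.5, 0), (0, 5)
3. 3
4. p = 0, q = 5, z = -45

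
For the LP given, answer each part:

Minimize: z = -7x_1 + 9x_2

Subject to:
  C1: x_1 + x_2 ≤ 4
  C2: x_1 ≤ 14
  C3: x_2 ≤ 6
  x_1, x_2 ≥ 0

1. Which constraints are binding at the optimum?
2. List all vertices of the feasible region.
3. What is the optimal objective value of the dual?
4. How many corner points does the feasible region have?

1. C1, x_2 ≥ 0
2. (0, 0), (4, 0), (0, 4)
3. -28 (by strong duality, equal to the primal optimum)
4. 3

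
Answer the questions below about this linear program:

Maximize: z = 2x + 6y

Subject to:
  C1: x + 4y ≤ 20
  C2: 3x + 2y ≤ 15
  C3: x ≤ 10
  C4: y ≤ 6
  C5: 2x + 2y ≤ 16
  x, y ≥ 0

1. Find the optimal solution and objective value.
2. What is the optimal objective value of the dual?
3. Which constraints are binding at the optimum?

1. x = 2, y = 4.5, z = 31
2. 31 (by strong duality, equal to the primal optimum)
3. C1, C2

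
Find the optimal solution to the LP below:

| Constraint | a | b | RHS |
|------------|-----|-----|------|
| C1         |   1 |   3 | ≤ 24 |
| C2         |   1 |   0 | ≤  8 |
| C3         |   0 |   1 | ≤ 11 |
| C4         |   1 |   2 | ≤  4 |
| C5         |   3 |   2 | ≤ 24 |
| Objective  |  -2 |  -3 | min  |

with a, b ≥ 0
Each vertex is the intersection of two constraint boundaries that also satisfies all remaining constraints:
  a = 0 and b = 0 → (0, 0)
  a + 2b = 4 and b = 0 → (4, 0)
  a + 2b = 4 and a = 0 → (0, 2)

Evaluating z = -2a - 3b at each vertex:
  (0, 0): z = 0
  (4, 0): z = -8
  (0, 2): z = -6

The minimum is at (4, 0) with z = -8.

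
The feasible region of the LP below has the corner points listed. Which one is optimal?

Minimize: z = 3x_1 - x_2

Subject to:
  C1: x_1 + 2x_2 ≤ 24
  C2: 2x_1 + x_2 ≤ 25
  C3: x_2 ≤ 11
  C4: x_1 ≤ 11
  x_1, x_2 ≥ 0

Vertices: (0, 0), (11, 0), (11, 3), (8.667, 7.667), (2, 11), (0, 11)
(0, 11) with z = -11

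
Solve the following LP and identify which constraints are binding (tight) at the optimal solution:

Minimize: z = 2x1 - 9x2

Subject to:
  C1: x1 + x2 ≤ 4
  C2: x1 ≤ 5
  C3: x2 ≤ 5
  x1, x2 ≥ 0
Optimal: x1 = 0, x2 = 4
Binding: C1, x1 ≥ 0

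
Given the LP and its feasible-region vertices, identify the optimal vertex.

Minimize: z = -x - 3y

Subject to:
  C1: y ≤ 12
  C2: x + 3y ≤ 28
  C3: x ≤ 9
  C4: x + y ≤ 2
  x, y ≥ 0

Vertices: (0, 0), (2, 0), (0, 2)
Evaluating z = -x - 3y at each vertex:
  (0, 0): z = 0
  (2, 0): z = -2
  (0, 2): z = -6

The smallest value is z = -6, attained at (0, 2).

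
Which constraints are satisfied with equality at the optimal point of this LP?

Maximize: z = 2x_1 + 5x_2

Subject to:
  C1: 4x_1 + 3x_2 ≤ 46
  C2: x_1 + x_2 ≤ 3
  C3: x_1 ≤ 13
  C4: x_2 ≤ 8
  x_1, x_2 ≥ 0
Optimal: x_1 = 0, x_2 = 3
Slack at optimum:
  C1: slack = 37
  C2: slack = 0 (binding)
  C3: slack = 13
  C4: slack = 5
  x_1 ≥ 0: x_1 = 0 (binding)
  x_2 ≥ 0: x_2 = 3
Binding constraints: C2, x_1 ≥ 0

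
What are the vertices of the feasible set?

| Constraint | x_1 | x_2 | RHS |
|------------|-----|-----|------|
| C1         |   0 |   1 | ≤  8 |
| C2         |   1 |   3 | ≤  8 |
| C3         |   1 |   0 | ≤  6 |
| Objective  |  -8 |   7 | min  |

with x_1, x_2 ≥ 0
Each vertex is the intersection of two constraint boundaries that also satisfies all remaining constraints:
  x_1 = 0 and x_2 = 0 → (0, 0)
  x_1 = 6 and x_2 = 0 → (6, 0)
  x_1 + 3x_2 = 8 and x_1 = 6 → (6, 0.6667)
  x_1 + 3x_2 = 8 and x_1 = 0 → (0, 2.667)

Vertices: (0, 0), (6, 0), (6, 0.6667), (0, 2.667)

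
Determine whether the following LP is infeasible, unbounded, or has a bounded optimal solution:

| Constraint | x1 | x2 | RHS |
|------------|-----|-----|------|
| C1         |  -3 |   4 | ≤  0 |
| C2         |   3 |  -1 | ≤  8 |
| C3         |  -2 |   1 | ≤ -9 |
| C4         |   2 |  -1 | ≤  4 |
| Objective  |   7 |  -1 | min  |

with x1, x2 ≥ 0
C4 requires 2x1 - x2 ≤ 4, while C3 (-2x1 + x2 ≤ -9) is equivalent to 2x1 - x2 ≥ 9. Together they would need 9 ≤ 2x1 - x2 ≤ 4, which is impossible since 9 > 4. No point satisfies all constraints.

The feasible region is empty; the LP is infeasible.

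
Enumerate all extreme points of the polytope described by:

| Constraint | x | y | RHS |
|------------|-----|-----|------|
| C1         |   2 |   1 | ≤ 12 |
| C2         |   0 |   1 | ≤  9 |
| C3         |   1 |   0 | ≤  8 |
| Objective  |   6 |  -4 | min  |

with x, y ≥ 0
Each vertex is the intersection of two constraint boundaries that also satisfies all remaining constraints:
  x = 0 and y = 0 → (0, 0)
  2x + y = 12 and y = 0 → (6, 0)
  2x + y = 12 and y = 9 → (1.5, 9)
  y = 9 and x = 0 → (0, 9)

Vertices: (0, 0), (6, 0), (1.5, 9), (0, 9)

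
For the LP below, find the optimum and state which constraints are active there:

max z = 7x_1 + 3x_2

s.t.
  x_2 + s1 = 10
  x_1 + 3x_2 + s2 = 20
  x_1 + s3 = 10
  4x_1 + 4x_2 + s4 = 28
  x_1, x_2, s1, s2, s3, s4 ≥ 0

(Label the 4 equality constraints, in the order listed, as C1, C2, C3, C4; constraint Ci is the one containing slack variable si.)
Optimal: x_1 = 7, x_2 = 0
Slack at optimum:
  C1: slack = 10
  C2: slack = 13
  C3: slack = 3
  C4: slack = 0 (binding)
  x_1 ≥ 0: x_1 = 7
  x_2 ≥ 0: x_2 = 0 (binding)
Binding constraints: C4, x_2 ≥ 0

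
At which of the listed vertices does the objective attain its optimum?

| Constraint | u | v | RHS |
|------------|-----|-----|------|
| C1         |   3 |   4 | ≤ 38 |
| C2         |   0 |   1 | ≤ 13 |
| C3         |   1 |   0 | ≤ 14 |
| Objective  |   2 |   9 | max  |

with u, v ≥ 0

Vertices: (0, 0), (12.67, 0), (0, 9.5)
(0, 9.5) with z = 85.5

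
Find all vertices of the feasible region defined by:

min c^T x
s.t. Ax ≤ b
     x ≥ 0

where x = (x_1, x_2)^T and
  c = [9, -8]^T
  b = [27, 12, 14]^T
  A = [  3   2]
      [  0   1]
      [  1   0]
Each vertex is the intersection of two constraint boundaries that also satisfies all remaining constraints:
  x_1 = 0 and x_2 = 0 → (0, 0)
  3x_1 + 2x_2 = 27 and x_2 = 0 → (9, 0)
  3x_1 + 2x_2 = 27 and x_2 = 12 → (1, 12)
  x_2 = 12 and x_1 = 0 → (0, 12)

Vertices: (0, 0), (9, 0), (1, 12), (0, 12)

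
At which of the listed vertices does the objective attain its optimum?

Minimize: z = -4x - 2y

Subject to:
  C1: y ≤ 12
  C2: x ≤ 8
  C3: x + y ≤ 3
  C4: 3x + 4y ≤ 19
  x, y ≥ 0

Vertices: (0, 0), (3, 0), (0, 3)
Evaluating z = -4x - 2y at each vertex:
  (0, 0): z = 0
  (3, 0): z = -12
  (0, 3): z = -6

The smallest value is z = -12, attained at (3, 0).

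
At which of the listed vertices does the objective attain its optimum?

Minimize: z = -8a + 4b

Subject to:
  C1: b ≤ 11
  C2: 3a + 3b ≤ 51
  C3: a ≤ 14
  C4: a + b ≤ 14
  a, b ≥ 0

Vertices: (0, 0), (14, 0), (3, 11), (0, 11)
(14, 0) with z = -112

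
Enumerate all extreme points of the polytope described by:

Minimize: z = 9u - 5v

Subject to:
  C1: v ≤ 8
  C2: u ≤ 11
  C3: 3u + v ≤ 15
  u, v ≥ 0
Each vertex is the intersection of two constraint boundaries that also satisfies all remaining constraints:
  u = 0 and v = 0 → (0, 0)
  3u + v = 15 and v = 0 → (5, 0)
  v = 8 and 3u + v = 15 → (2.333, 8)
  v = 8 and u = 0 → (0, 8)

Vertices: (0, 0), (5, 0), (2.333, 8), (0, 8)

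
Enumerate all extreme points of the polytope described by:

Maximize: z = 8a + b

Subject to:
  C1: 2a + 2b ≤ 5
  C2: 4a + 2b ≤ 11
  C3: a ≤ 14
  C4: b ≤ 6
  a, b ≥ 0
Each vertex is the intersection of two constraint boundaries that also satisfies all remaining constraints:
  a = 0 and b = 0 → (0, 0)
  2a + 2b = 5 and b = 0 → (2.5, 0)
  2a + 2b = 5 and a = 0 → (0, 2.5)

Vertices: (0, 0), (2.5, 0), (0, 2.5)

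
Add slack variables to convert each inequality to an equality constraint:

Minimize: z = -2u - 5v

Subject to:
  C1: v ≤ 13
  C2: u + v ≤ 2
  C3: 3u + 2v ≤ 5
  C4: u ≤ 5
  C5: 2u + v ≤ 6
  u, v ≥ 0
min z = -2u - 5v

s.t.
  v + s1 = 13
  u + v + s2 = 2
  3u + 2v + s3 = 5
  u + s4 = 5
  2u + v + s5 = 6
  u, v, s1, s2, s3, s4, s5 ≥ 0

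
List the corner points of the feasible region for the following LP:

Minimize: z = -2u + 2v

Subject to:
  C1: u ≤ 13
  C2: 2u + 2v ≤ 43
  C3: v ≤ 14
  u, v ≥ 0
Each vertex is the intersection of two constraint boundaries that also satisfies all remaining constraints:
  u = 0 and v = 0 → (0, 0)
  u = 13 and v = 0 → (13, 0)
  u = 13 and 2u + 2v = 43 → (13, 8.5)
  2u + 2v = 43 and v = 14 → (7.5, 14)
  v = 14 and u = 0 → (0, 14)

Vertices: (0, 0), (13, 0), (13, 8.5), (7.5, 14), (0, 14)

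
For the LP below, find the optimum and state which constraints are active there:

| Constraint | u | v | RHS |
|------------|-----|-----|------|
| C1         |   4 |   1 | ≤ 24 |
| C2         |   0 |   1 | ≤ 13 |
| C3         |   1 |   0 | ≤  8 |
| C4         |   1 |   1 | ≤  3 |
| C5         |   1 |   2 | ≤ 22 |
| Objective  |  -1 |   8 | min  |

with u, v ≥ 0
Optimal: u = 3, v = 0
Slack at optimum:
  C1: slack = 12
  C2: slack = 13
  C3: slack = 5
  C4: slack = 0 (binding)
  C5: slack = 19
  u ≥ 0: u = 3
  v ≥ 0: v = 0 (binding)
Binding constraints: C4, v ≥ 0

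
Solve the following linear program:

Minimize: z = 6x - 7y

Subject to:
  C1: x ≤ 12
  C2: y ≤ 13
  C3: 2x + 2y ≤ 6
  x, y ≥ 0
x = 0, y = 3, z = -21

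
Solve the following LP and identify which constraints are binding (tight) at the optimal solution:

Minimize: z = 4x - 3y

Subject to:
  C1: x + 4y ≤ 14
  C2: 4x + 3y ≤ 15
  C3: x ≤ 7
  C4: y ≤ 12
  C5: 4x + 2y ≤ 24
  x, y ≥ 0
Optimal: x = 0, y = 3.5
Slack at optimum:
  C1: slack = 0 (binding)
  C2: slack = 4.5
  C3: slack = 7
  C4: slack = 8.5
  C5: slack = 17
  x ≥ 0: x = 0 (binding)
  y ≥ 0: y = 3.5
Binding constraints: C1, x ≥ 0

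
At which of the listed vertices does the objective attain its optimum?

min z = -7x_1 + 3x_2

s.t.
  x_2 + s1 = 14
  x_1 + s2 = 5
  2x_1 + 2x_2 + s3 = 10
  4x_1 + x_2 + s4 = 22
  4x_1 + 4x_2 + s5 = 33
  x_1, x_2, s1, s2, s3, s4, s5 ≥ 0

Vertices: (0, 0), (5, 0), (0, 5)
Evaluating z = -7x_1 + 3x_2 at each vertex:
  (0, 0): z = 0
  (5, 0): z = -35
  (0, 5): z = 15

The smallest value is z = -35, attained at (5, 0).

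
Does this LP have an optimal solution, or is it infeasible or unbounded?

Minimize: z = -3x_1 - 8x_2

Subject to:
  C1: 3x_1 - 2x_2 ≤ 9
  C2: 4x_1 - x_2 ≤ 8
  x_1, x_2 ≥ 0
Feasible point: (0, 0) satisfies every constraint, so the LP is feasible.
Direction d = (0, 1): for each constraint row a, a·d ≤ 0 —
  (3)(0) + (-2)(1) = -2 ≤ 0
  (4)(0) + (-1)(1) = -1 ≤ 0
and d ≥ 0, so (0, 0) + t·d stays feasible for every t ≥ 0. Along this ray z = -3x_1 - 8x_2 changes by -8 per unit t, so z → −∞.

The LP is unbounded; z can be made arbitrarily small.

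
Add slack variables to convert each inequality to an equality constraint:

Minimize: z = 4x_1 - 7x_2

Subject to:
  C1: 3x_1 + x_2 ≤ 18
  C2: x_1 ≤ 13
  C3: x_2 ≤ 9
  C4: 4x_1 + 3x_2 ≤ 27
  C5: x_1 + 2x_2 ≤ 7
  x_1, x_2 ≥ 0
min z = 4x_1 - 7x_2

s.t.
  3x_1 + x_2 + s1 = 18
  x_1 + s2 = 13
  x_2 + s3 = 9
  4x_1 + 3x_2 + s4 = 27
  x_1 + 2x_2 + s5 = 7
  x_1, x_2, s1, s2, s3, s4, s5 ≥ 0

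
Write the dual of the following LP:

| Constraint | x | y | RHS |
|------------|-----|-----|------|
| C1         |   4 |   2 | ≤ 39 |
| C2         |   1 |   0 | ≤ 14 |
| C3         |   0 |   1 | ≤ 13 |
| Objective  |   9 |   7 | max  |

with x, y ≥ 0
Minimize: z = 39y1 + 14y2 + 13y3

Subject to:
  C1: -4y1 - y2 ≤ -9
  C2: -2y1 - y3 ≤ -7
  y1, y2, y3 ≥ 0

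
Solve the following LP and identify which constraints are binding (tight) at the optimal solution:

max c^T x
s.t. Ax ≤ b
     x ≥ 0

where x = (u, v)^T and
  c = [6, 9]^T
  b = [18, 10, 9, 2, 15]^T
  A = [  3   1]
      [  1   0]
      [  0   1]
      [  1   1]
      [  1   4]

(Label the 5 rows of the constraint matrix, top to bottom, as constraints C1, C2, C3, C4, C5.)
Optimal: u = 0, v = 2
Binding: C4, u ≥ 0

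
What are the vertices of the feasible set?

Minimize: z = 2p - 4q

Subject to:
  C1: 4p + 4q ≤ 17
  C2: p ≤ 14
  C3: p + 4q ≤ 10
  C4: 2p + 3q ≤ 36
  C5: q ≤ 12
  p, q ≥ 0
Each vertex is the intersection of two constraint boundaries that also satisfies all remaining constraints:
  p = 0 and q = 0 → (0, 0)
  4p + 4q = 17 and q = 0 → (4.25, 0)
  4p + 4q = 17 and p + 4q = 10 → (2.333, 1.917)
  p + 4q = 10 and p = 0 → (0, 2.5)

Vertices: (0, 0), (4.25, 0), (2.333, 1.917), (0, 2.5)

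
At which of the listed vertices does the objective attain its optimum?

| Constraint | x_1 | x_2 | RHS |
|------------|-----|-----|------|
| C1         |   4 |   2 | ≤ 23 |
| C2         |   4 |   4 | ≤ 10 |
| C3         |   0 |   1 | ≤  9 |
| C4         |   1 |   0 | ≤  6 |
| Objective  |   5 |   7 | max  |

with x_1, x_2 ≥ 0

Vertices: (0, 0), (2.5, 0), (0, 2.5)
Evaluating z = 5x_1 + 7x_2 at each vertex:
  (0, 0): z = 0
  (2.5, 0): z = 12.5
  (0, 2.5): z = 17.5

The largest value is z = 17.5, attained at (0, 2.5).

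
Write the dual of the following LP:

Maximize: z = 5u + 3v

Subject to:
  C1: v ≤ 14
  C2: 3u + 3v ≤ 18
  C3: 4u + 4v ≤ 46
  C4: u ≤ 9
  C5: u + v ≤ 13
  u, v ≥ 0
Minimize: z = 14y1 + 18y2 + 46y3 + 9y4 + 13y5

Subject to:
  C1: -3y2 - 4y3 - y4 - y5 ≤ -5
  C2: -y1 - 3y2 - 4y3 - y5 ≤ -3
  y1, y2, y3, y4, y5 ≥ 0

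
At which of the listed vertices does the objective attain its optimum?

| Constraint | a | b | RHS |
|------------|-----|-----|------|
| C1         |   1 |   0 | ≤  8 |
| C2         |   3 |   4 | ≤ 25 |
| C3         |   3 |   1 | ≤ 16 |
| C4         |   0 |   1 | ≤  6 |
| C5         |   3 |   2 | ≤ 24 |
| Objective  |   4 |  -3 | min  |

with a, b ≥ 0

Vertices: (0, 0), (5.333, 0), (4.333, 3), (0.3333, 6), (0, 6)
(0, 6) with z = -18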